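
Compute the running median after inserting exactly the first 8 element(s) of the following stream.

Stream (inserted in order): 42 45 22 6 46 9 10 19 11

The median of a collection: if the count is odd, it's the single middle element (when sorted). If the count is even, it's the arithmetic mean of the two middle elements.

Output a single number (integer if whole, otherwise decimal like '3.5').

Answer: 20.5

Derivation:
Step 1: insert 42 -> lo=[42] (size 1, max 42) hi=[] (size 0) -> median=42
Step 2: insert 45 -> lo=[42] (size 1, max 42) hi=[45] (size 1, min 45) -> median=43.5
Step 3: insert 22 -> lo=[22, 42] (size 2, max 42) hi=[45] (size 1, min 45) -> median=42
Step 4: insert 6 -> lo=[6, 22] (size 2, max 22) hi=[42, 45] (size 2, min 42) -> median=32
Step 5: insert 46 -> lo=[6, 22, 42] (size 3, max 42) hi=[45, 46] (size 2, min 45) -> median=42
Step 6: insert 9 -> lo=[6, 9, 22] (size 3, max 22) hi=[42, 45, 46] (size 3, min 42) -> median=32
Step 7: insert 10 -> lo=[6, 9, 10, 22] (size 4, max 22) hi=[42, 45, 46] (size 3, min 42) -> median=22
Step 8: insert 19 -> lo=[6, 9, 10, 19] (size 4, max 19) hi=[22, 42, 45, 46] (size 4, min 22) -> median=20.5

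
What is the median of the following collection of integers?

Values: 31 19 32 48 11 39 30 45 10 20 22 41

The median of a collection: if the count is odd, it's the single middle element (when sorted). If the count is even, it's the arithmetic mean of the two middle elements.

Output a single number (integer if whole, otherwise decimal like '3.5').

Answer: 30.5

Derivation:
Step 1: insert 31 -> lo=[31] (size 1, max 31) hi=[] (size 0) -> median=31
Step 2: insert 19 -> lo=[19] (size 1, max 19) hi=[31] (size 1, min 31) -> median=25
Step 3: insert 32 -> lo=[19, 31] (size 2, max 31) hi=[32] (size 1, min 32) -> median=31
Step 4: insert 48 -> lo=[19, 31] (size 2, max 31) hi=[32, 48] (size 2, min 32) -> median=31.5
Step 5: insert 11 -> lo=[11, 19, 31] (size 3, max 31) hi=[32, 48] (size 2, min 32) -> median=31
Step 6: insert 39 -> lo=[11, 19, 31] (size 3, max 31) hi=[32, 39, 48] (size 3, min 32) -> median=31.5
Step 7: insert 30 -> lo=[11, 19, 30, 31] (size 4, max 31) hi=[32, 39, 48] (size 3, min 32) -> median=31
Step 8: insert 45 -> lo=[11, 19, 30, 31] (size 4, max 31) hi=[32, 39, 45, 48] (size 4, min 32) -> median=31.5
Step 9: insert 10 -> lo=[10, 11, 19, 30, 31] (size 5, max 31) hi=[32, 39, 45, 48] (size 4, min 32) -> median=31
Step 10: insert 20 -> lo=[10, 11, 19, 20, 30] (size 5, max 30) hi=[31, 32, 39, 45, 48] (size 5, min 31) -> median=30.5
Step 11: insert 22 -> lo=[10, 11, 19, 20, 22, 30] (size 6, max 30) hi=[31, 32, 39, 45, 48] (size 5, min 31) -> median=30
Step 12: insert 41 -> lo=[10, 11, 19, 20, 22, 30] (size 6, max 30) hi=[31, 32, 39, 41, 45, 48] (size 6, min 31) -> median=30.5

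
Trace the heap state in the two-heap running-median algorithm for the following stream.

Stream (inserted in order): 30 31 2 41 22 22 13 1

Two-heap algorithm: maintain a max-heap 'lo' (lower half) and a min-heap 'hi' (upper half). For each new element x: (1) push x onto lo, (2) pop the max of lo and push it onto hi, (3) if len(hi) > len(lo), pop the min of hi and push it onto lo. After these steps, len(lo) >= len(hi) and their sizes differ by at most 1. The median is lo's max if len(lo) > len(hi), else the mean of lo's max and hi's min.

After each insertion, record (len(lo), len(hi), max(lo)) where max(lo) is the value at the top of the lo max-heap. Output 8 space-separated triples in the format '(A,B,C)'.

Answer: (1,0,30) (1,1,30) (2,1,30) (2,2,30) (3,2,30) (3,3,22) (4,3,22) (4,4,22)

Derivation:
Step 1: insert 30 -> lo=[30] hi=[] -> (len(lo)=1, len(hi)=0, max(lo)=30)
Step 2: insert 31 -> lo=[30] hi=[31] -> (len(lo)=1, len(hi)=1, max(lo)=30)
Step 3: insert 2 -> lo=[2, 30] hi=[31] -> (len(lo)=2, len(hi)=1, max(lo)=30)
Step 4: insert 41 -> lo=[2, 30] hi=[31, 41] -> (len(lo)=2, len(hi)=2, max(lo)=30)
Step 5: insert 22 -> lo=[2, 22, 30] hi=[31, 41] -> (len(lo)=3, len(hi)=2, max(lo)=30)
Step 6: insert 22 -> lo=[2, 22, 22] hi=[30, 31, 41] -> (len(lo)=3, len(hi)=3, max(lo)=22)
Step 7: insert 13 -> lo=[2, 13, 22, 22] hi=[30, 31, 41] -> (len(lo)=4, len(hi)=3, max(lo)=22)
Step 8: insert 1 -> lo=[1, 2, 13, 22] hi=[22, 30, 31, 41] -> (len(lo)=4, len(hi)=4, max(lo)=22)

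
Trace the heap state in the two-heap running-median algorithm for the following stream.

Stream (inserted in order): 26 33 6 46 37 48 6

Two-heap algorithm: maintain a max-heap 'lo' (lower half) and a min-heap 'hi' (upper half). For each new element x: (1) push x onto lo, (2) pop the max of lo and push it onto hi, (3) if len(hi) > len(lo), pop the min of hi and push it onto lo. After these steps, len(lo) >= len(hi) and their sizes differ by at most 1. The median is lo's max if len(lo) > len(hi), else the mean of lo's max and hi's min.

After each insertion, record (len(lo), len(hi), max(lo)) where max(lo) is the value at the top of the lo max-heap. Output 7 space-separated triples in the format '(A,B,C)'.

Answer: (1,0,26) (1,1,26) (2,1,26) (2,2,26) (3,2,33) (3,3,33) (4,3,33)

Derivation:
Step 1: insert 26 -> lo=[26] hi=[] -> (len(lo)=1, len(hi)=0, max(lo)=26)
Step 2: insert 33 -> lo=[26] hi=[33] -> (len(lo)=1, len(hi)=1, max(lo)=26)
Step 3: insert 6 -> lo=[6, 26] hi=[33] -> (len(lo)=2, len(hi)=1, max(lo)=26)
Step 4: insert 46 -> lo=[6, 26] hi=[33, 46] -> (len(lo)=2, len(hi)=2, max(lo)=26)
Step 5: insert 37 -> lo=[6, 26, 33] hi=[37, 46] -> (len(lo)=3, len(hi)=2, max(lo)=33)
Step 6: insert 48 -> lo=[6, 26, 33] hi=[37, 46, 48] -> (len(lo)=3, len(hi)=3, max(lo)=33)
Step 7: insert 6 -> lo=[6, 6, 26, 33] hi=[37, 46, 48] -> (len(lo)=4, len(hi)=3, max(lo)=33)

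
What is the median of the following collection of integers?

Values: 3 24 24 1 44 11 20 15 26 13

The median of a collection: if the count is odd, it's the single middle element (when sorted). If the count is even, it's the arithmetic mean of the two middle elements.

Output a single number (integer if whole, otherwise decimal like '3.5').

Step 1: insert 3 -> lo=[3] (size 1, max 3) hi=[] (size 0) -> median=3
Step 2: insert 24 -> lo=[3] (size 1, max 3) hi=[24] (size 1, min 24) -> median=13.5
Step 3: insert 24 -> lo=[3, 24] (size 2, max 24) hi=[24] (size 1, min 24) -> median=24
Step 4: insert 1 -> lo=[1, 3] (size 2, max 3) hi=[24, 24] (size 2, min 24) -> median=13.5
Step 5: insert 44 -> lo=[1, 3, 24] (size 3, max 24) hi=[24, 44] (size 2, min 24) -> median=24
Step 6: insert 11 -> lo=[1, 3, 11] (size 3, max 11) hi=[24, 24, 44] (size 3, min 24) -> median=17.5
Step 7: insert 20 -> lo=[1, 3, 11, 20] (size 4, max 20) hi=[24, 24, 44] (size 3, min 24) -> median=20
Step 8: insert 15 -> lo=[1, 3, 11, 15] (size 4, max 15) hi=[20, 24, 24, 44] (size 4, min 20) -> median=17.5
Step 9: insert 26 -> lo=[1, 3, 11, 15, 20] (size 5, max 20) hi=[24, 24, 26, 44] (size 4, min 24) -> median=20
Step 10: insert 13 -> lo=[1, 3, 11, 13, 15] (size 5, max 15) hi=[20, 24, 24, 26, 44] (size 5, min 20) -> median=17.5

Answer: 17.5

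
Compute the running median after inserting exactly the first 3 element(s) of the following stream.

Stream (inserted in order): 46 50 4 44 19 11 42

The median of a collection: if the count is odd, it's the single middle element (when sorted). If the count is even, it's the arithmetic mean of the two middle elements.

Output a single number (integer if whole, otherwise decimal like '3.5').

Answer: 46

Derivation:
Step 1: insert 46 -> lo=[46] (size 1, max 46) hi=[] (size 0) -> median=46
Step 2: insert 50 -> lo=[46] (size 1, max 46) hi=[50] (size 1, min 50) -> median=48
Step 3: insert 4 -> lo=[4, 46] (size 2, max 46) hi=[50] (size 1, min 50) -> median=46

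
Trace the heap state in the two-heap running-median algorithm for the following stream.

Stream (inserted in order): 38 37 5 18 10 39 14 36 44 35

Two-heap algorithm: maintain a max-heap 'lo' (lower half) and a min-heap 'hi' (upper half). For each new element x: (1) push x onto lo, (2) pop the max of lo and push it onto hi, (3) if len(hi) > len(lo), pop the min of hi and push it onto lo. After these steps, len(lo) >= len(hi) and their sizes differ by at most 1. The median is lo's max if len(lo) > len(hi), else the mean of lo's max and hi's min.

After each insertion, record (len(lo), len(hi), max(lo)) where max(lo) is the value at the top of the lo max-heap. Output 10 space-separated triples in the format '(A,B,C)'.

Answer: (1,0,38) (1,1,37) (2,1,37) (2,2,18) (3,2,18) (3,3,18) (4,3,18) (4,4,18) (5,4,36) (5,5,35)

Derivation:
Step 1: insert 38 -> lo=[38] hi=[] -> (len(lo)=1, len(hi)=0, max(lo)=38)
Step 2: insert 37 -> lo=[37] hi=[38] -> (len(lo)=1, len(hi)=1, max(lo)=37)
Step 3: insert 5 -> lo=[5, 37] hi=[38] -> (len(lo)=2, len(hi)=1, max(lo)=37)
Step 4: insert 18 -> lo=[5, 18] hi=[37, 38] -> (len(lo)=2, len(hi)=2, max(lo)=18)
Step 5: insert 10 -> lo=[5, 10, 18] hi=[37, 38] -> (len(lo)=3, len(hi)=2, max(lo)=18)
Step 6: insert 39 -> lo=[5, 10, 18] hi=[37, 38, 39] -> (len(lo)=3, len(hi)=3, max(lo)=18)
Step 7: insert 14 -> lo=[5, 10, 14, 18] hi=[37, 38, 39] -> (len(lo)=4, len(hi)=3, max(lo)=18)
Step 8: insert 36 -> lo=[5, 10, 14, 18] hi=[36, 37, 38, 39] -> (len(lo)=4, len(hi)=4, max(lo)=18)
Step 9: insert 44 -> lo=[5, 10, 14, 18, 36] hi=[37, 38, 39, 44] -> (len(lo)=5, len(hi)=4, max(lo)=36)
Step 10: insert 35 -> lo=[5, 10, 14, 18, 35] hi=[36, 37, 38, 39, 44] -> (len(lo)=5, len(hi)=5, max(lo)=35)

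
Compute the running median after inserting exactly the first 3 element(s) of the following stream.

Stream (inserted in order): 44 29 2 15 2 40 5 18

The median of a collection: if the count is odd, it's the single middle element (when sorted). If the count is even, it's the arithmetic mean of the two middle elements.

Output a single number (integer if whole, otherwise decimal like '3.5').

Answer: 29

Derivation:
Step 1: insert 44 -> lo=[44] (size 1, max 44) hi=[] (size 0) -> median=44
Step 2: insert 29 -> lo=[29] (size 1, max 29) hi=[44] (size 1, min 44) -> median=36.5
Step 3: insert 2 -> lo=[2, 29] (size 2, max 29) hi=[44] (size 1, min 44) -> median=29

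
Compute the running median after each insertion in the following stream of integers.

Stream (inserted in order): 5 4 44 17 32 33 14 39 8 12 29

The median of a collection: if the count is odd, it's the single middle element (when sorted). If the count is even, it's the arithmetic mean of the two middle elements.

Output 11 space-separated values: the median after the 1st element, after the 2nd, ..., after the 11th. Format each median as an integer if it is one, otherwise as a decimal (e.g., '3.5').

Answer: 5 4.5 5 11 17 24.5 17 24.5 17 15.5 17

Derivation:
Step 1: insert 5 -> lo=[5] (size 1, max 5) hi=[] (size 0) -> median=5
Step 2: insert 4 -> lo=[4] (size 1, max 4) hi=[5] (size 1, min 5) -> median=4.5
Step 3: insert 44 -> lo=[4, 5] (size 2, max 5) hi=[44] (size 1, min 44) -> median=5
Step 4: insert 17 -> lo=[4, 5] (size 2, max 5) hi=[17, 44] (size 2, min 17) -> median=11
Step 5: insert 32 -> lo=[4, 5, 17] (size 3, max 17) hi=[32, 44] (size 2, min 32) -> median=17
Step 6: insert 33 -> lo=[4, 5, 17] (size 3, max 17) hi=[32, 33, 44] (size 3, min 32) -> median=24.5
Step 7: insert 14 -> lo=[4, 5, 14, 17] (size 4, max 17) hi=[32, 33, 44] (size 3, min 32) -> median=17
Step 8: insert 39 -> lo=[4, 5, 14, 17] (size 4, max 17) hi=[32, 33, 39, 44] (size 4, min 32) -> median=24.5
Step 9: insert 8 -> lo=[4, 5, 8, 14, 17] (size 5, max 17) hi=[32, 33, 39, 44] (size 4, min 32) -> median=17
Step 10: insert 12 -> lo=[4, 5, 8, 12, 14] (size 5, max 14) hi=[17, 32, 33, 39, 44] (size 5, min 17) -> median=15.5
Step 11: insert 29 -> lo=[4, 5, 8, 12, 14, 17] (size 6, max 17) hi=[29, 32, 33, 39, 44] (size 5, min 29) -> median=17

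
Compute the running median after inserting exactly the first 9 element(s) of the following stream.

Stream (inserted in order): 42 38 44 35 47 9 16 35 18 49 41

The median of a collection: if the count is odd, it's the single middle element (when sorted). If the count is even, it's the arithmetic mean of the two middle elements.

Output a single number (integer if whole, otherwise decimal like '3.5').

Step 1: insert 42 -> lo=[42] (size 1, max 42) hi=[] (size 0) -> median=42
Step 2: insert 38 -> lo=[38] (size 1, max 38) hi=[42] (size 1, min 42) -> median=40
Step 3: insert 44 -> lo=[38, 42] (size 2, max 42) hi=[44] (size 1, min 44) -> median=42
Step 4: insert 35 -> lo=[35, 38] (size 2, max 38) hi=[42, 44] (size 2, min 42) -> median=40
Step 5: insert 47 -> lo=[35, 38, 42] (size 3, max 42) hi=[44, 47] (size 2, min 44) -> median=42
Step 6: insert 9 -> lo=[9, 35, 38] (size 3, max 38) hi=[42, 44, 47] (size 3, min 42) -> median=40
Step 7: insert 16 -> lo=[9, 16, 35, 38] (size 4, max 38) hi=[42, 44, 47] (size 3, min 42) -> median=38
Step 8: insert 35 -> lo=[9, 16, 35, 35] (size 4, max 35) hi=[38, 42, 44, 47] (size 4, min 38) -> median=36.5
Step 9: insert 18 -> lo=[9, 16, 18, 35, 35] (size 5, max 35) hi=[38, 42, 44, 47] (size 4, min 38) -> median=35

Answer: 35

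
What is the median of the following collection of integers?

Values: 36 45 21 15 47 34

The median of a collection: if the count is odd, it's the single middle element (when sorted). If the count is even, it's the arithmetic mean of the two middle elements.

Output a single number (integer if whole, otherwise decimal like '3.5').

Answer: 35

Derivation:
Step 1: insert 36 -> lo=[36] (size 1, max 36) hi=[] (size 0) -> median=36
Step 2: insert 45 -> lo=[36] (size 1, max 36) hi=[45] (size 1, min 45) -> median=40.5
Step 3: insert 21 -> lo=[21, 36] (size 2, max 36) hi=[45] (size 1, min 45) -> median=36
Step 4: insert 15 -> lo=[15, 21] (size 2, max 21) hi=[36, 45] (size 2, min 36) -> median=28.5
Step 5: insert 47 -> lo=[15, 21, 36] (size 3, max 36) hi=[45, 47] (size 2, min 45) -> median=36
Step 6: insert 34 -> lo=[15, 21, 34] (size 3, max 34) hi=[36, 45, 47] (size 3, min 36) -> median=35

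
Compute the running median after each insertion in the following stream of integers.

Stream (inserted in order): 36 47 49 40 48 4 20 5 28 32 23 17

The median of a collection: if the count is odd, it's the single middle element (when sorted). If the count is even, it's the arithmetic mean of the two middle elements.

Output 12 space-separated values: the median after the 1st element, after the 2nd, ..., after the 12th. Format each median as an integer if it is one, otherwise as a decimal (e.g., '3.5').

Step 1: insert 36 -> lo=[36] (size 1, max 36) hi=[] (size 0) -> median=36
Step 2: insert 47 -> lo=[36] (size 1, max 36) hi=[47] (size 1, min 47) -> median=41.5
Step 3: insert 49 -> lo=[36, 47] (size 2, max 47) hi=[49] (size 1, min 49) -> median=47
Step 4: insert 40 -> lo=[36, 40] (size 2, max 40) hi=[47, 49] (size 2, min 47) -> median=43.5
Step 5: insert 48 -> lo=[36, 40, 47] (size 3, max 47) hi=[48, 49] (size 2, min 48) -> median=47
Step 6: insert 4 -> lo=[4, 36, 40] (size 3, max 40) hi=[47, 48, 49] (size 3, min 47) -> median=43.5
Step 7: insert 20 -> lo=[4, 20, 36, 40] (size 4, max 40) hi=[47, 48, 49] (size 3, min 47) -> median=40
Step 8: insert 5 -> lo=[4, 5, 20, 36] (size 4, max 36) hi=[40, 47, 48, 49] (size 4, min 40) -> median=38
Step 9: insert 28 -> lo=[4, 5, 20, 28, 36] (size 5, max 36) hi=[40, 47, 48, 49] (size 4, min 40) -> median=36
Step 10: insert 32 -> lo=[4, 5, 20, 28, 32] (size 5, max 32) hi=[36, 40, 47, 48, 49] (size 5, min 36) -> median=34
Step 11: insert 23 -> lo=[4, 5, 20, 23, 28, 32] (size 6, max 32) hi=[36, 40, 47, 48, 49] (size 5, min 36) -> median=32
Step 12: insert 17 -> lo=[4, 5, 17, 20, 23, 28] (size 6, max 28) hi=[32, 36, 40, 47, 48, 49] (size 6, min 32) -> median=30

Answer: 36 41.5 47 43.5 47 43.5 40 38 36 34 32 30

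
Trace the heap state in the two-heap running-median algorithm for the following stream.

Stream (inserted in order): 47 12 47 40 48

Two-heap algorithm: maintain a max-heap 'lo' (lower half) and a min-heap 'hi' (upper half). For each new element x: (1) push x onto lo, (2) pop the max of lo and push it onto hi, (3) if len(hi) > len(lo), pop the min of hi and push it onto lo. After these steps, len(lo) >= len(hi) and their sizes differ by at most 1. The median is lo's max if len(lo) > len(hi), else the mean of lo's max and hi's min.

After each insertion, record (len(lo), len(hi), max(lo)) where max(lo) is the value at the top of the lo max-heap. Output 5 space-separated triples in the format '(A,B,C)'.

Step 1: insert 47 -> lo=[47] hi=[] -> (len(lo)=1, len(hi)=0, max(lo)=47)
Step 2: insert 12 -> lo=[12] hi=[47] -> (len(lo)=1, len(hi)=1, max(lo)=12)
Step 3: insert 47 -> lo=[12, 47] hi=[47] -> (len(lo)=2, len(hi)=1, max(lo)=47)
Step 4: insert 40 -> lo=[12, 40] hi=[47, 47] -> (len(lo)=2, len(hi)=2, max(lo)=40)
Step 5: insert 48 -> lo=[12, 40, 47] hi=[47, 48] -> (len(lo)=3, len(hi)=2, max(lo)=47)

Answer: (1,0,47) (1,1,12) (2,1,47) (2,2,40) (3,2,47)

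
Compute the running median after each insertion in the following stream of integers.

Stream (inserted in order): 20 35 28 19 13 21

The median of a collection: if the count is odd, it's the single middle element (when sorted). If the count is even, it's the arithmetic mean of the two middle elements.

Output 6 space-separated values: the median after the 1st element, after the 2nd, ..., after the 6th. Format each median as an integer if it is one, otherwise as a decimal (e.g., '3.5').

Answer: 20 27.5 28 24 20 20.5

Derivation:
Step 1: insert 20 -> lo=[20] (size 1, max 20) hi=[] (size 0) -> median=20
Step 2: insert 35 -> lo=[20] (size 1, max 20) hi=[35] (size 1, min 35) -> median=27.5
Step 3: insert 28 -> lo=[20, 28] (size 2, max 28) hi=[35] (size 1, min 35) -> median=28
Step 4: insert 19 -> lo=[19, 20] (size 2, max 20) hi=[28, 35] (size 2, min 28) -> median=24
Step 5: insert 13 -> lo=[13, 19, 20] (size 3, max 20) hi=[28, 35] (size 2, min 28) -> median=20
Step 6: insert 21 -> lo=[13, 19, 20] (size 3, max 20) hi=[21, 28, 35] (size 3, min 21) -> median=20.5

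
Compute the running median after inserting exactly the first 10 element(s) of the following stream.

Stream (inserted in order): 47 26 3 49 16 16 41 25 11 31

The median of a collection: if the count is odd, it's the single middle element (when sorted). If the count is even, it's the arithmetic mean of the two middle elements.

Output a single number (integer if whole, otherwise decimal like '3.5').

Step 1: insert 47 -> lo=[47] (size 1, max 47) hi=[] (size 0) -> median=47
Step 2: insert 26 -> lo=[26] (size 1, max 26) hi=[47] (size 1, min 47) -> median=36.5
Step 3: insert 3 -> lo=[3, 26] (size 2, max 26) hi=[47] (size 1, min 47) -> median=26
Step 4: insert 49 -> lo=[3, 26] (size 2, max 26) hi=[47, 49] (size 2, min 47) -> median=36.5
Step 5: insert 16 -> lo=[3, 16, 26] (size 3, max 26) hi=[47, 49] (size 2, min 47) -> median=26
Step 6: insert 16 -> lo=[3, 16, 16] (size 3, max 16) hi=[26, 47, 49] (size 3, min 26) -> median=21
Step 7: insert 41 -> lo=[3, 16, 16, 26] (size 4, max 26) hi=[41, 47, 49] (size 3, min 41) -> median=26
Step 8: insert 25 -> lo=[3, 16, 16, 25] (size 4, max 25) hi=[26, 41, 47, 49] (size 4, min 26) -> median=25.5
Step 9: insert 11 -> lo=[3, 11, 16, 16, 25] (size 5, max 25) hi=[26, 41, 47, 49] (size 4, min 26) -> median=25
Step 10: insert 31 -> lo=[3, 11, 16, 16, 25] (size 5, max 25) hi=[26, 31, 41, 47, 49] (size 5, min 26) -> median=25.5

Answer: 25.5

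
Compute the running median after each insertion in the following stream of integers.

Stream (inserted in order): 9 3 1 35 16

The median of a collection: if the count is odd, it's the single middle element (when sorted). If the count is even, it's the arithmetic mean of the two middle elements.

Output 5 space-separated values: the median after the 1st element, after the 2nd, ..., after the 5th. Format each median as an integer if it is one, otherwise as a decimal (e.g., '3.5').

Step 1: insert 9 -> lo=[9] (size 1, max 9) hi=[] (size 0) -> median=9
Step 2: insert 3 -> lo=[3] (size 1, max 3) hi=[9] (size 1, min 9) -> median=6
Step 3: insert 1 -> lo=[1, 3] (size 2, max 3) hi=[9] (size 1, min 9) -> median=3
Step 4: insert 35 -> lo=[1, 3] (size 2, max 3) hi=[9, 35] (size 2, min 9) -> median=6
Step 5: insert 16 -> lo=[1, 3, 9] (size 3, max 9) hi=[16, 35] (size 2, min 16) -> median=9

Answer: 9 6 3 6 9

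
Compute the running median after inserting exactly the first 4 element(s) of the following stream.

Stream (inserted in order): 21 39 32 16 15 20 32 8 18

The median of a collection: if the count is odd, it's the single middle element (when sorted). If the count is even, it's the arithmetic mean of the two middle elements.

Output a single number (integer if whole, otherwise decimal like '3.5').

Answer: 26.5

Derivation:
Step 1: insert 21 -> lo=[21] (size 1, max 21) hi=[] (size 0) -> median=21
Step 2: insert 39 -> lo=[21] (size 1, max 21) hi=[39] (size 1, min 39) -> median=30
Step 3: insert 32 -> lo=[21, 32] (size 2, max 32) hi=[39] (size 1, min 39) -> median=32
Step 4: insert 16 -> lo=[16, 21] (size 2, max 21) hi=[32, 39] (size 2, min 32) -> median=26.5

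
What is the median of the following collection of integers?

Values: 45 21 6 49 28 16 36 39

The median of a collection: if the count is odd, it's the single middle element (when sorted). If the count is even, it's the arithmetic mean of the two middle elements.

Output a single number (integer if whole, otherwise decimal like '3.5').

Step 1: insert 45 -> lo=[45] (size 1, max 45) hi=[] (size 0) -> median=45
Step 2: insert 21 -> lo=[21] (size 1, max 21) hi=[45] (size 1, min 45) -> median=33
Step 3: insert 6 -> lo=[6, 21] (size 2, max 21) hi=[45] (size 1, min 45) -> median=21
Step 4: insert 49 -> lo=[6, 21] (size 2, max 21) hi=[45, 49] (size 2, min 45) -> median=33
Step 5: insert 28 -> lo=[6, 21, 28] (size 3, max 28) hi=[45, 49] (size 2, min 45) -> median=28
Step 6: insert 16 -> lo=[6, 16, 21] (size 3, max 21) hi=[28, 45, 49] (size 3, min 28) -> median=24.5
Step 7: insert 36 -> lo=[6, 16, 21, 28] (size 4, max 28) hi=[36, 45, 49] (size 3, min 36) -> median=28
Step 8: insert 39 -> lo=[6, 16, 21, 28] (size 4, max 28) hi=[36, 39, 45, 49] (size 4, min 36) -> median=32

Answer: 32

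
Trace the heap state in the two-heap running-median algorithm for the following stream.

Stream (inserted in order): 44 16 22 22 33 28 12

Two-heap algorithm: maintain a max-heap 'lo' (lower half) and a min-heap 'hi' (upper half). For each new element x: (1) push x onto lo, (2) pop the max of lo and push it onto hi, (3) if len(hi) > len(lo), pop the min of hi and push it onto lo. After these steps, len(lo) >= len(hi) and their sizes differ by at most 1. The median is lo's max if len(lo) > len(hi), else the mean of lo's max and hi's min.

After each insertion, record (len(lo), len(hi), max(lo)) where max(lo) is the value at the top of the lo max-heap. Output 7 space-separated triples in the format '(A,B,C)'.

Answer: (1,0,44) (1,1,16) (2,1,22) (2,2,22) (3,2,22) (3,3,22) (4,3,22)

Derivation:
Step 1: insert 44 -> lo=[44] hi=[] -> (len(lo)=1, len(hi)=0, max(lo)=44)
Step 2: insert 16 -> lo=[16] hi=[44] -> (len(lo)=1, len(hi)=1, max(lo)=16)
Step 3: insert 22 -> lo=[16, 22] hi=[44] -> (len(lo)=2, len(hi)=1, max(lo)=22)
Step 4: insert 22 -> lo=[16, 22] hi=[22, 44] -> (len(lo)=2, len(hi)=2, max(lo)=22)
Step 5: insert 33 -> lo=[16, 22, 22] hi=[33, 44] -> (len(lo)=3, len(hi)=2, max(lo)=22)
Step 6: insert 28 -> lo=[16, 22, 22] hi=[28, 33, 44] -> (len(lo)=3, len(hi)=3, max(lo)=22)
Step 7: insert 12 -> lo=[12, 16, 22, 22] hi=[28, 33, 44] -> (len(lo)=4, len(hi)=3, max(lo)=22)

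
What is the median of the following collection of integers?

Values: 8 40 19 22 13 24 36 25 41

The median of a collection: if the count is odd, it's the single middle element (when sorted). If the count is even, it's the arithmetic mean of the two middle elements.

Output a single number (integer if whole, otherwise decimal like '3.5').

Answer: 24

Derivation:
Step 1: insert 8 -> lo=[8] (size 1, max 8) hi=[] (size 0) -> median=8
Step 2: insert 40 -> lo=[8] (size 1, max 8) hi=[40] (size 1, min 40) -> median=24
Step 3: insert 19 -> lo=[8, 19] (size 2, max 19) hi=[40] (size 1, min 40) -> median=19
Step 4: insert 22 -> lo=[8, 19] (size 2, max 19) hi=[22, 40] (size 2, min 22) -> median=20.5
Step 5: insert 13 -> lo=[8, 13, 19] (size 3, max 19) hi=[22, 40] (size 2, min 22) -> median=19
Step 6: insert 24 -> lo=[8, 13, 19] (size 3, max 19) hi=[22, 24, 40] (size 3, min 22) -> median=20.5
Step 7: insert 36 -> lo=[8, 13, 19, 22] (size 4, max 22) hi=[24, 36, 40] (size 3, min 24) -> median=22
Step 8: insert 25 -> lo=[8, 13, 19, 22] (size 4, max 22) hi=[24, 25, 36, 40] (size 4, min 24) -> median=23
Step 9: insert 41 -> lo=[8, 13, 19, 22, 24] (size 5, max 24) hi=[25, 36, 40, 41] (size 4, min 25) -> median=24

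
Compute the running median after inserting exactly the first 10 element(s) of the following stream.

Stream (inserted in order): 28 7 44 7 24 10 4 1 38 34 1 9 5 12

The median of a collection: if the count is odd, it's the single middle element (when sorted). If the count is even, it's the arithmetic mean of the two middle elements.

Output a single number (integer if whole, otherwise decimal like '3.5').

Answer: 17

Derivation:
Step 1: insert 28 -> lo=[28] (size 1, max 28) hi=[] (size 0) -> median=28
Step 2: insert 7 -> lo=[7] (size 1, max 7) hi=[28] (size 1, min 28) -> median=17.5
Step 3: insert 44 -> lo=[7, 28] (size 2, max 28) hi=[44] (size 1, min 44) -> median=28
Step 4: insert 7 -> lo=[7, 7] (size 2, max 7) hi=[28, 44] (size 2, min 28) -> median=17.5
Step 5: insert 24 -> lo=[7, 7, 24] (size 3, max 24) hi=[28, 44] (size 2, min 28) -> median=24
Step 6: insert 10 -> lo=[7, 7, 10] (size 3, max 10) hi=[24, 28, 44] (size 3, min 24) -> median=17
Step 7: insert 4 -> lo=[4, 7, 7, 10] (size 4, max 10) hi=[24, 28, 44] (size 3, min 24) -> median=10
Step 8: insert 1 -> lo=[1, 4, 7, 7] (size 4, max 7) hi=[10, 24, 28, 44] (size 4, min 10) -> median=8.5
Step 9: insert 38 -> lo=[1, 4, 7, 7, 10] (size 5, max 10) hi=[24, 28, 38, 44] (size 4, min 24) -> median=10
Step 10: insert 34 -> lo=[1, 4, 7, 7, 10] (size 5, max 10) hi=[24, 28, 34, 38, 44] (size 5, min 24) -> median=17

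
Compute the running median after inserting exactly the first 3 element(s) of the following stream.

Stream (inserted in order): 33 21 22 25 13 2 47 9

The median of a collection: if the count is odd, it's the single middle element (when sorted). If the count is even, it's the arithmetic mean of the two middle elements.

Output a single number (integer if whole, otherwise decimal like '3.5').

Step 1: insert 33 -> lo=[33] (size 1, max 33) hi=[] (size 0) -> median=33
Step 2: insert 21 -> lo=[21] (size 1, max 21) hi=[33] (size 1, min 33) -> median=27
Step 3: insert 22 -> lo=[21, 22] (size 2, max 22) hi=[33] (size 1, min 33) -> median=22

Answer: 22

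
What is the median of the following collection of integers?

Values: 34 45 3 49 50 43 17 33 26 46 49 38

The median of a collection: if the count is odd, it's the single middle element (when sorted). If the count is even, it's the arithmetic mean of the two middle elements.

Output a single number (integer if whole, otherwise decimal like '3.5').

Step 1: insert 34 -> lo=[34] (size 1, max 34) hi=[] (size 0) -> median=34
Step 2: insert 45 -> lo=[34] (size 1, max 34) hi=[45] (size 1, min 45) -> median=39.5
Step 3: insert 3 -> lo=[3, 34] (size 2, max 34) hi=[45] (size 1, min 45) -> median=34
Step 4: insert 49 -> lo=[3, 34] (size 2, max 34) hi=[45, 49] (size 2, min 45) -> median=39.5
Step 5: insert 50 -> lo=[3, 34, 45] (size 3, max 45) hi=[49, 50] (size 2, min 49) -> median=45
Step 6: insert 43 -> lo=[3, 34, 43] (size 3, max 43) hi=[45, 49, 50] (size 3, min 45) -> median=44
Step 7: insert 17 -> lo=[3, 17, 34, 43] (size 4, max 43) hi=[45, 49, 50] (size 3, min 45) -> median=43
Step 8: insert 33 -> lo=[3, 17, 33, 34] (size 4, max 34) hi=[43, 45, 49, 50] (size 4, min 43) -> median=38.5
Step 9: insert 26 -> lo=[3, 17, 26, 33, 34] (size 5, max 34) hi=[43, 45, 49, 50] (size 4, min 43) -> median=34
Step 10: insert 46 -> lo=[3, 17, 26, 33, 34] (size 5, max 34) hi=[43, 45, 46, 49, 50] (size 5, min 43) -> median=38.5
Step 11: insert 49 -> lo=[3, 17, 26, 33, 34, 43] (size 6, max 43) hi=[45, 46, 49, 49, 50] (size 5, min 45) -> median=43
Step 12: insert 38 -> lo=[3, 17, 26, 33, 34, 38] (size 6, max 38) hi=[43, 45, 46, 49, 49, 50] (size 6, min 43) -> median=40.5

Answer: 40.5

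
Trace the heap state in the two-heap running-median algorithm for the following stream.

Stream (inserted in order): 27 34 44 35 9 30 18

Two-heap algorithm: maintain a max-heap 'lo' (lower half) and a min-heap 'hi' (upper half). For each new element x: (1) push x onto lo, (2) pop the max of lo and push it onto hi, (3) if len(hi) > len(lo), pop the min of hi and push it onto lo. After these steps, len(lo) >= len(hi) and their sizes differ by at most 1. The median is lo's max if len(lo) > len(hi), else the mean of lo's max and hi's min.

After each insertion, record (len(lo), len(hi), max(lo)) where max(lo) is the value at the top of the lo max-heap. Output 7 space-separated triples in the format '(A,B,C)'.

Step 1: insert 27 -> lo=[27] hi=[] -> (len(lo)=1, len(hi)=0, max(lo)=27)
Step 2: insert 34 -> lo=[27] hi=[34] -> (len(lo)=1, len(hi)=1, max(lo)=27)
Step 3: insert 44 -> lo=[27, 34] hi=[44] -> (len(lo)=2, len(hi)=1, max(lo)=34)
Step 4: insert 35 -> lo=[27, 34] hi=[35, 44] -> (len(lo)=2, len(hi)=2, max(lo)=34)
Step 5: insert 9 -> lo=[9, 27, 34] hi=[35, 44] -> (len(lo)=3, len(hi)=2, max(lo)=34)
Step 6: insert 30 -> lo=[9, 27, 30] hi=[34, 35, 44] -> (len(lo)=3, len(hi)=3, max(lo)=30)
Step 7: insert 18 -> lo=[9, 18, 27, 30] hi=[34, 35, 44] -> (len(lo)=4, len(hi)=3, max(lo)=30)

Answer: (1,0,27) (1,1,27) (2,1,34) (2,2,34) (3,2,34) (3,3,30) (4,3,30)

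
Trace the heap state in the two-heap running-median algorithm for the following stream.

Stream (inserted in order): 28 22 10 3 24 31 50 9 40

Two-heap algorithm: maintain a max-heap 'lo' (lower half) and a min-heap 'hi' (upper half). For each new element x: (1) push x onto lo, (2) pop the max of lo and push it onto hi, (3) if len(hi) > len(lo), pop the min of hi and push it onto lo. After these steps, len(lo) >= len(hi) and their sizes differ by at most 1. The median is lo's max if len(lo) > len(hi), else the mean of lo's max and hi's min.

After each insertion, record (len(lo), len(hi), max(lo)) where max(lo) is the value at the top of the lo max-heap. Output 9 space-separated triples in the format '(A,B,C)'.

Answer: (1,0,28) (1,1,22) (2,1,22) (2,2,10) (3,2,22) (3,3,22) (4,3,24) (4,4,22) (5,4,24)

Derivation:
Step 1: insert 28 -> lo=[28] hi=[] -> (len(lo)=1, len(hi)=0, max(lo)=28)
Step 2: insert 22 -> lo=[22] hi=[28] -> (len(lo)=1, len(hi)=1, max(lo)=22)
Step 3: insert 10 -> lo=[10, 22] hi=[28] -> (len(lo)=2, len(hi)=1, max(lo)=22)
Step 4: insert 3 -> lo=[3, 10] hi=[22, 28] -> (len(lo)=2, len(hi)=2, max(lo)=10)
Step 5: insert 24 -> lo=[3, 10, 22] hi=[24, 28] -> (len(lo)=3, len(hi)=2, max(lo)=22)
Step 6: insert 31 -> lo=[3, 10, 22] hi=[24, 28, 31] -> (len(lo)=3, len(hi)=3, max(lo)=22)
Step 7: insert 50 -> lo=[3, 10, 22, 24] hi=[28, 31, 50] -> (len(lo)=4, len(hi)=3, max(lo)=24)
Step 8: insert 9 -> lo=[3, 9, 10, 22] hi=[24, 28, 31, 50] -> (len(lo)=4, len(hi)=4, max(lo)=22)
Step 9: insert 40 -> lo=[3, 9, 10, 22, 24] hi=[28, 31, 40, 50] -> (len(lo)=5, len(hi)=4, max(lo)=24)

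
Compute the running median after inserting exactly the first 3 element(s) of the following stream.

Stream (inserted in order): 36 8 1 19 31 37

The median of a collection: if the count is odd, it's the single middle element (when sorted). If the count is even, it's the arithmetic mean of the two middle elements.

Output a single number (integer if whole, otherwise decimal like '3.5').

Answer: 8

Derivation:
Step 1: insert 36 -> lo=[36] (size 1, max 36) hi=[] (size 0) -> median=36
Step 2: insert 8 -> lo=[8] (size 1, max 8) hi=[36] (size 1, min 36) -> median=22
Step 3: insert 1 -> lo=[1, 8] (size 2, max 8) hi=[36] (size 1, min 36) -> median=8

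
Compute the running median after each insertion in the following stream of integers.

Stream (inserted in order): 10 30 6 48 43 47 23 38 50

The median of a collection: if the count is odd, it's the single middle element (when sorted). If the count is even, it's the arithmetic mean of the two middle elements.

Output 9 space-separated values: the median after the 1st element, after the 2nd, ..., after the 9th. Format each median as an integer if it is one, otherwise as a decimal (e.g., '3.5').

Answer: 10 20 10 20 30 36.5 30 34 38

Derivation:
Step 1: insert 10 -> lo=[10] (size 1, max 10) hi=[] (size 0) -> median=10
Step 2: insert 30 -> lo=[10] (size 1, max 10) hi=[30] (size 1, min 30) -> median=20
Step 3: insert 6 -> lo=[6, 10] (size 2, max 10) hi=[30] (size 1, min 30) -> median=10
Step 4: insert 48 -> lo=[6, 10] (size 2, max 10) hi=[30, 48] (size 2, min 30) -> median=20
Step 5: insert 43 -> lo=[6, 10, 30] (size 3, max 30) hi=[43, 48] (size 2, min 43) -> median=30
Step 6: insert 47 -> lo=[6, 10, 30] (size 3, max 30) hi=[43, 47, 48] (size 3, min 43) -> median=36.5
Step 7: insert 23 -> lo=[6, 10, 23, 30] (size 4, max 30) hi=[43, 47, 48] (size 3, min 43) -> median=30
Step 8: insert 38 -> lo=[6, 10, 23, 30] (size 4, max 30) hi=[38, 43, 47, 48] (size 4, min 38) -> median=34
Step 9: insert 50 -> lo=[6, 10, 23, 30, 38] (size 5, max 38) hi=[43, 47, 48, 50] (size 4, min 43) -> median=38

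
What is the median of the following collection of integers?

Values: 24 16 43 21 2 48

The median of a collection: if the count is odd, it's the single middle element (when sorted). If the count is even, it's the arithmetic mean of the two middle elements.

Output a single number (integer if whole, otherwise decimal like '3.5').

Answer: 22.5

Derivation:
Step 1: insert 24 -> lo=[24] (size 1, max 24) hi=[] (size 0) -> median=24
Step 2: insert 16 -> lo=[16] (size 1, max 16) hi=[24] (size 1, min 24) -> median=20
Step 3: insert 43 -> lo=[16, 24] (size 2, max 24) hi=[43] (size 1, min 43) -> median=24
Step 4: insert 21 -> lo=[16, 21] (size 2, max 21) hi=[24, 43] (size 2, min 24) -> median=22.5
Step 5: insert 2 -> lo=[2, 16, 21] (size 3, max 21) hi=[24, 43] (size 2, min 24) -> median=21
Step 6: insert 48 -> lo=[2, 16, 21] (size 3, max 21) hi=[24, 43, 48] (size 3, min 24) -> median=22.5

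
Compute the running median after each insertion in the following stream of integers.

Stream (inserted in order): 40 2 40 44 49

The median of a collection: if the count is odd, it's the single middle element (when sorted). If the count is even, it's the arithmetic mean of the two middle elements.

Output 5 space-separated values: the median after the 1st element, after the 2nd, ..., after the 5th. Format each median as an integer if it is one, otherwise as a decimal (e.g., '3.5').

Answer: 40 21 40 40 40

Derivation:
Step 1: insert 40 -> lo=[40] (size 1, max 40) hi=[] (size 0) -> median=40
Step 2: insert 2 -> lo=[2] (size 1, max 2) hi=[40] (size 1, min 40) -> median=21
Step 3: insert 40 -> lo=[2, 40] (size 2, max 40) hi=[40] (size 1, min 40) -> median=40
Step 4: insert 44 -> lo=[2, 40] (size 2, max 40) hi=[40, 44] (size 2, min 40) -> median=40
Step 5: insert 49 -> lo=[2, 40, 40] (size 3, max 40) hi=[44, 49] (size 2, min 44) -> median=40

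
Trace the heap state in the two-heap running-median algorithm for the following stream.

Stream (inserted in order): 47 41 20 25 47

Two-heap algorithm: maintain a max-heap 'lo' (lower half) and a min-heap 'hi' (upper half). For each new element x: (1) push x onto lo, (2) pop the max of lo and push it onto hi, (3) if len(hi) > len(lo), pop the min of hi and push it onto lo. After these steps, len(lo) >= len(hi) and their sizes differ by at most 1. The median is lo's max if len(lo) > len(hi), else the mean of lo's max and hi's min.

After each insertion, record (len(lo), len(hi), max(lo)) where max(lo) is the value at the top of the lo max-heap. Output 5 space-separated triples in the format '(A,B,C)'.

Step 1: insert 47 -> lo=[47] hi=[] -> (len(lo)=1, len(hi)=0, max(lo)=47)
Step 2: insert 41 -> lo=[41] hi=[47] -> (len(lo)=1, len(hi)=1, max(lo)=41)
Step 3: insert 20 -> lo=[20, 41] hi=[47] -> (len(lo)=2, len(hi)=1, max(lo)=41)
Step 4: insert 25 -> lo=[20, 25] hi=[41, 47] -> (len(lo)=2, len(hi)=2, max(lo)=25)
Step 5: insert 47 -> lo=[20, 25, 41] hi=[47, 47] -> (len(lo)=3, len(hi)=2, max(lo)=41)

Answer: (1,0,47) (1,1,41) (2,1,41) (2,2,25) (3,2,41)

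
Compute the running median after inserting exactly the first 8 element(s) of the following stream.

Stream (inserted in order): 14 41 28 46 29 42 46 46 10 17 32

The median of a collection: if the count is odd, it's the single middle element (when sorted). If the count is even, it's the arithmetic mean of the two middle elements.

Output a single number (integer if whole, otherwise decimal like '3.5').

Step 1: insert 14 -> lo=[14] (size 1, max 14) hi=[] (size 0) -> median=14
Step 2: insert 41 -> lo=[14] (size 1, max 14) hi=[41] (size 1, min 41) -> median=27.5
Step 3: insert 28 -> lo=[14, 28] (size 2, max 28) hi=[41] (size 1, min 41) -> median=28
Step 4: insert 46 -> lo=[14, 28] (size 2, max 28) hi=[41, 46] (size 2, min 41) -> median=34.5
Step 5: insert 29 -> lo=[14, 28, 29] (size 3, max 29) hi=[41, 46] (size 2, min 41) -> median=29
Step 6: insert 42 -> lo=[14, 28, 29] (size 3, max 29) hi=[41, 42, 46] (size 3, min 41) -> median=35
Step 7: insert 46 -> lo=[14, 28, 29, 41] (size 4, max 41) hi=[42, 46, 46] (size 3, min 42) -> median=41
Step 8: insert 46 -> lo=[14, 28, 29, 41] (size 4, max 41) hi=[42, 46, 46, 46] (size 4, min 42) -> median=41.5

Answer: 41.5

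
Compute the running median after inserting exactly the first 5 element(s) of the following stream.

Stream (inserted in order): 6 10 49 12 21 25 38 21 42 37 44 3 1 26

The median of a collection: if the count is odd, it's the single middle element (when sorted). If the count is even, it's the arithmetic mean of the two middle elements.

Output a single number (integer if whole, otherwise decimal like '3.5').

Step 1: insert 6 -> lo=[6] (size 1, max 6) hi=[] (size 0) -> median=6
Step 2: insert 10 -> lo=[6] (size 1, max 6) hi=[10] (size 1, min 10) -> median=8
Step 3: insert 49 -> lo=[6, 10] (size 2, max 10) hi=[49] (size 1, min 49) -> median=10
Step 4: insert 12 -> lo=[6, 10] (size 2, max 10) hi=[12, 49] (size 2, min 12) -> median=11
Step 5: insert 21 -> lo=[6, 10, 12] (size 3, max 12) hi=[21, 49] (size 2, min 21) -> median=12

Answer: 12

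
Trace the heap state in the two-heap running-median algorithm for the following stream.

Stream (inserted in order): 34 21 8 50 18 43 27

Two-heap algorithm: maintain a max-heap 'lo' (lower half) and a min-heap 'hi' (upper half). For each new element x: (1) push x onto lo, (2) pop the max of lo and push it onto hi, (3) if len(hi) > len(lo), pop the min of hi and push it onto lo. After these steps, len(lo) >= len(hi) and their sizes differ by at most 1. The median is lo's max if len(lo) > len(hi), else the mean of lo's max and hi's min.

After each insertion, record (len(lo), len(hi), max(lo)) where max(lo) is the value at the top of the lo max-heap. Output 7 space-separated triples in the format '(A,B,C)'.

Answer: (1,0,34) (1,1,21) (2,1,21) (2,2,21) (3,2,21) (3,3,21) (4,3,27)

Derivation:
Step 1: insert 34 -> lo=[34] hi=[] -> (len(lo)=1, len(hi)=0, max(lo)=34)
Step 2: insert 21 -> lo=[21] hi=[34] -> (len(lo)=1, len(hi)=1, max(lo)=21)
Step 3: insert 8 -> lo=[8, 21] hi=[34] -> (len(lo)=2, len(hi)=1, max(lo)=21)
Step 4: insert 50 -> lo=[8, 21] hi=[34, 50] -> (len(lo)=2, len(hi)=2, max(lo)=21)
Step 5: insert 18 -> lo=[8, 18, 21] hi=[34, 50] -> (len(lo)=3, len(hi)=2, max(lo)=21)
Step 6: insert 43 -> lo=[8, 18, 21] hi=[34, 43, 50] -> (len(lo)=3, len(hi)=3, max(lo)=21)
Step 7: insert 27 -> lo=[8, 18, 21, 27] hi=[34, 43, 50] -> (len(lo)=4, len(hi)=3, max(lo)=27)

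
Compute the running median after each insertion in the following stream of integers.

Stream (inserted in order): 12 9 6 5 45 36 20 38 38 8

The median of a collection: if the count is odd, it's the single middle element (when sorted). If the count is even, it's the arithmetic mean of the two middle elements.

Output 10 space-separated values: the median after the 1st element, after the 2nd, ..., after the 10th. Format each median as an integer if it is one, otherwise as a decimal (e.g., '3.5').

Step 1: insert 12 -> lo=[12] (size 1, max 12) hi=[] (size 0) -> median=12
Step 2: insert 9 -> lo=[9] (size 1, max 9) hi=[12] (size 1, min 12) -> median=10.5
Step 3: insert 6 -> lo=[6, 9] (size 2, max 9) hi=[12] (size 1, min 12) -> median=9
Step 4: insert 5 -> lo=[5, 6] (size 2, max 6) hi=[9, 12] (size 2, min 9) -> median=7.5
Step 5: insert 45 -> lo=[5, 6, 9] (size 3, max 9) hi=[12, 45] (size 2, min 12) -> median=9
Step 6: insert 36 -> lo=[5, 6, 9] (size 3, max 9) hi=[12, 36, 45] (size 3, min 12) -> median=10.5
Step 7: insert 20 -> lo=[5, 6, 9, 12] (size 4, max 12) hi=[20, 36, 45] (size 3, min 20) -> median=12
Step 8: insert 38 -> lo=[5, 6, 9, 12] (size 4, max 12) hi=[20, 36, 38, 45] (size 4, min 20) -> median=16
Step 9: insert 38 -> lo=[5, 6, 9, 12, 20] (size 5, max 20) hi=[36, 38, 38, 45] (size 4, min 36) -> median=20
Step 10: insert 8 -> lo=[5, 6, 8, 9, 12] (size 5, max 12) hi=[20, 36, 38, 38, 45] (size 5, min 20) -> median=16

Answer: 12 10.5 9 7.5 9 10.5 12 16 20 16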